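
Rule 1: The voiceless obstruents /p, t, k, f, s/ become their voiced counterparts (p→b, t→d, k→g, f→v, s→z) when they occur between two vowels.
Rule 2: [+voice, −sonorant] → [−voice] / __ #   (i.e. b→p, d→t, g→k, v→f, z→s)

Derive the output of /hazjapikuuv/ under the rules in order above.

hazjabiguuf

Rule 1 (intervocalic voicing): /p/ is a voiceless obstruent between vowels /a/ and /i/, so it voices to [b]. /k/ is a voiceless obstruent between vowels /i/ and /u/, so it voices to [g]. /hazjapikuuv/ → hazjabiguuv.
Rule 2 (final devoicing): /v/ is a voiced obstruent in word-final position, so it devoices to [f]. /hazjabiguuv/ → hazjabiguuf.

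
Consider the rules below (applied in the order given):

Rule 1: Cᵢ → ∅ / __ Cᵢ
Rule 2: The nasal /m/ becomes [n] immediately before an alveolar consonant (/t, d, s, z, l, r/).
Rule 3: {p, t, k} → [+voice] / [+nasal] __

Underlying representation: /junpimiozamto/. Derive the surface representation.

junbimiozando

Rule 1 (degemination): no segment meets the environment; /junpimiozamto/ is unchanged.
Rule 2 (nasal place assimilation): /m/ precedes the alveolar consonant /t/, so it assimilates in place to [n]. /junpimiozamto/ → junpimiozanto.
Rule 3 (post-nasal voicing): /p/ is a voiceless stop immediately after the nasal /n/, so it voices to [b]. /t/ is a voiceless stop immediately after the nasal /n/, so it voices to [d]. /junpimiozanto/ → junbimiozando.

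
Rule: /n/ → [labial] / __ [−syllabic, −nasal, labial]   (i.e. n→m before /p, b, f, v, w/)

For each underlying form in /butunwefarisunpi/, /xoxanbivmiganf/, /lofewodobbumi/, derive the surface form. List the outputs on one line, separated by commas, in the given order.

butumwefarisumpi, xoxambivmigamf, lofewodobbumi

/butunwefarisunpi/: /n/ precedes the labial consonant /w/, so it assimilates in place to [m]. /n/ precedes the labial consonant /p/, so it assimilates in place to [m]. → [butumwefarisumpi].
/xoxanbivmiganf/: /n/ precedes the labial consonant /b/, so it assimilates in place to [m]. /n/ precedes the labial consonant /f/, so it assimilates in place to [m]. → [xoxambivmigamf].
/lofewodobbumi/: the rule's environment is not met; surfaces unchanged as [lofewodobbumi].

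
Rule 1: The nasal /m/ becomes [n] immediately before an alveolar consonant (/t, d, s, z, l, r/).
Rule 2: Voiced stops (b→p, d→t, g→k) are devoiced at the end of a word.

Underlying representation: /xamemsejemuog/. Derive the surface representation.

xamensejemuok

Rule 1 (nasal place assimilation): /m/ precedes the alveolar consonant /s/, so it assimilates in place to [n]. /xamemsejemuog/ → xamensejemuog.
Rule 2 (final devoicing): /g/ is a voiced stop in word-final position, so it devoices to [k]. /xamensejemuog/ → xamensejemuok.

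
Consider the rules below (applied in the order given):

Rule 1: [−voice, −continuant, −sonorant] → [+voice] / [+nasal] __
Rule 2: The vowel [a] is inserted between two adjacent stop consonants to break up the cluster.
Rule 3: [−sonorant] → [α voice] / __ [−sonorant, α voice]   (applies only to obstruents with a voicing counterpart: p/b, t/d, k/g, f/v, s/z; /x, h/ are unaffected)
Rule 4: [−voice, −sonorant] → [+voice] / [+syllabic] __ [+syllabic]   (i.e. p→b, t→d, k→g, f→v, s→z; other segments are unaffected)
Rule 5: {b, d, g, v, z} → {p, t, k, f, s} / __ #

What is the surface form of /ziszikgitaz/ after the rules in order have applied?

Rule 1 (post-nasal voicing): no segment meets the environment; /ziszikgitaz/ is unchanged.
Rule 2 (stop-cluster a-epenthesis): /k/ and /g/ form a stop–stop cluster, so [a] is inserted between them. /ziszikgitaz/ → ziszikagitaz.
Rule 3 (regressive voicing assimilation): /s/ precedes the voiced obstruent /z/, so it voices to [z] by assimilation. /ziszikagitaz/ → zizzikagitaz.
Rule 4 (intervocalic voicing): /k/ is a voiceless obstruent between vowels /i/ and /a/, so it voices to [g]. /t/ is a voiceless obstruent between vowels /i/ and /a/, so it voices to [d]. /zizzikagitaz/ → zizzigagidaz.
Rule 5 (final devoicing): /z/ is a voiced obstruent in word-final position, so it devoices to [s]. /zizzigagidaz/ → zizzigagidas.

zizzigagidas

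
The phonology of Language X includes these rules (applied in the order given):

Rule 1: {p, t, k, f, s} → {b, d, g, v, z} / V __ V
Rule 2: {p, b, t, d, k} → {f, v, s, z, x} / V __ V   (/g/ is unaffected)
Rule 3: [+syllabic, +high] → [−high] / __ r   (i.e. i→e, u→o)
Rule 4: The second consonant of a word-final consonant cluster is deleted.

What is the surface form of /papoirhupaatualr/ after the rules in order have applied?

Rule 1 (intervocalic voicing): /p/ is a voiceless obstruent between vowels /a/ and /o/, so it voices to [b]. /p/ is a voiceless obstruent between vowels /u/ and /a/, so it voices to [b]. /t/ is a voiceless obstruent between vowels /a/ and /u/, so it voices to [d]. /papoirhupaatualr/ → paboirhubaadualr.
Rule 2 (intervocalic spirantization): /b/ is a stop between vowels /a/ and /o/, so it spirantizes to the fricative [v]. /b/ is a stop between vowels /u/ and /a/, so it spirantizes to the fricative [v]. /d/ is a stop between vowels /a/ and /u/, so it spirantizes to the fricative [z]. /paboirhubaadualr/ → pavoirhuvaazualr.
Rule 3 (pre-rhotic lowering): /i/ is a high vowel immediately before /r/, so it lowers to [e]. /pavoirhuvaazualr/ → pavoerhuvaazualr.
Rule 4 (final cluster simplification): /r/ is the second consonant of a word-final cluster /lr/, so it deletes. /pavoerhuvaazualr/ → pavoerhuvaazual.

pavoerhuvaazual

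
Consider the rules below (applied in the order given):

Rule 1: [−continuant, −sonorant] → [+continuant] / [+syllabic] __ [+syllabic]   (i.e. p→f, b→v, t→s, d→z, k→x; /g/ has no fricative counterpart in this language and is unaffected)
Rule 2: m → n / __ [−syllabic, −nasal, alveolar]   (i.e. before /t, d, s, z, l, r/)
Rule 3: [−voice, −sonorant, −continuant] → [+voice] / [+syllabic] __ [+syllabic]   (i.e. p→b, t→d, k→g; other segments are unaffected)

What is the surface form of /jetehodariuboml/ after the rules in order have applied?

Rule 1 (intervocalic spirantization): /t/ is a stop between vowels /e/ and /e/, so it spirantizes to the fricative [s]. /d/ is a stop between vowels /o/ and /a/, so it spirantizes to the fricative [z]. /b/ is a stop between vowels /u/ and /o/, so it spirantizes to the fricative [v]. /jetehodariuboml/ → jesehozariuvoml.
Rule 2 (nasal place assimilation): /m/ precedes the alveolar consonant /l/, so it assimilates in place to [n]. /jesehozariuvoml/ → jesehozariuvonl.
Rule 3 (intervocalic voicing): no segment meets the environment; /jesehozariuvonl/ is unchanged.

jesehozariuvonl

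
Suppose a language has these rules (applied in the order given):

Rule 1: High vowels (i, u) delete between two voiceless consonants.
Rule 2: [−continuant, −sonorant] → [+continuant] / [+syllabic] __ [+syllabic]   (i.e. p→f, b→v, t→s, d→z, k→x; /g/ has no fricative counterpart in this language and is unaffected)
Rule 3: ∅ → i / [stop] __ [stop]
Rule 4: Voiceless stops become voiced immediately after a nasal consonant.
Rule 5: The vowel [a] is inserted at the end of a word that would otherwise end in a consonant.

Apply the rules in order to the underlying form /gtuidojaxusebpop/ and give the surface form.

Rule 1 (high vowel syncope): /u/ is a high vowel flanked by voiceless consonants /x/ and /s/, so it deletes. /gtuidojaxusebpop/ → gtuidojaxsebpop.
Rule 2 (intervocalic spirantization): /d/ is a stop between vowels /i/ and /o/, so it spirantizes to the fricative [z]. /gtuidojaxsebpop/ → gtuizojaxsebpop.
Rule 3 (stop-cluster i-epenthesis): /g/ and /t/ form a stop–stop cluster, so [i] is inserted between them. /b/ and /p/ form a stop–stop cluster, so [i] is inserted between them. /gtuizojaxsebpop/ → gituizojaxsebipop.
Rule 4 (post-nasal voicing): no segment meets the environment; /gituizojaxsebipop/ is unchanged.
Rule 5 (final a-epenthesis): the form ends in the consonant /p/, so [a] is inserted word-finally. /gituizojaxsebipop/ → gituizojaxsebipopa.

gituizojaxsebipopa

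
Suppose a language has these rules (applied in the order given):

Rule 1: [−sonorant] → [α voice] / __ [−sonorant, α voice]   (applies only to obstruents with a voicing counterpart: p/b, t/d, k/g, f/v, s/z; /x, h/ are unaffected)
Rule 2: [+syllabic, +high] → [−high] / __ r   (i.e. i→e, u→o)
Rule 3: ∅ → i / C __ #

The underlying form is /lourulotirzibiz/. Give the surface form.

looruloterzibizi

Rule 1 (regressive voicing assimilation): no segment meets the environment; /lourulotirzibiz/ is unchanged.
Rule 2 (pre-rhotic lowering): /u/ is a high vowel immediately before /r/, so it lowers to [o]. /i/ is a high vowel immediately before /r/, so it lowers to [e]. /lourulotirzibiz/ → looruloterzibiz.
Rule 3 (final i-epenthesis): the form ends in the consonant /z/, so [i] is inserted word-finally. /looruloterzibiz/ → looruloterzibizi.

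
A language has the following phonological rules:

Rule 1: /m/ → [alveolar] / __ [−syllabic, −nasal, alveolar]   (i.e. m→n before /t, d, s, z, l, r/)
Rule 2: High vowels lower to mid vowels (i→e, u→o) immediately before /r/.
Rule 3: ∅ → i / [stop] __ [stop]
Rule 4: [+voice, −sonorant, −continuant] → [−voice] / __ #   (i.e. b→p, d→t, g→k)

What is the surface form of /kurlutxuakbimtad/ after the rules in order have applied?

Rule 1 (nasal place assimilation): /m/ precedes the alveolar consonant /t/, so it assimilates in place to [n]. /kurlutxuakbimtad/ → kurlutxuakbintad.
Rule 2 (pre-rhotic lowering): /u/ is a high vowel immediately before /r/, so it lowers to [o]. /kurlutxuakbintad/ → korlutxuakbintad.
Rule 3 (stop-cluster i-epenthesis): /k/ and /b/ form a stop–stop cluster, so [i] is inserted between them. /korlutxuakbintad/ → korlutxuakibintad.
Rule 4 (final devoicing): /d/ is a voiced stop in word-final position, so it devoices to [t]. /korlutxuakibintad/ → korlutxuakibintat.

korlutxuakibintat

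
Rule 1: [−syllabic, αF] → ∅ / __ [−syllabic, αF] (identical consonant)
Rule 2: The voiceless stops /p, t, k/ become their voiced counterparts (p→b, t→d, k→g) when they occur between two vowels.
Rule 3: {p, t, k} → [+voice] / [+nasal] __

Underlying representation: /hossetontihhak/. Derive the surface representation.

hosedondihak

Rule 1 (degemination): /ss/ is a geminate; the first /s/ deletes. /hh/ is a geminate; the first /h/ deletes. /hossetontihhak/ → hosetontihak.
Rule 2 (intervocalic voicing): /t/ is a voiceless stop between vowels /e/ and /o/, so it voices to [d]. /hosetontihak/ → hosedontihak.
Rule 3 (post-nasal voicing): /t/ is a voiceless stop immediately after the nasal /n/, so it voices to [d]. /hosedontihak/ → hosedondihak.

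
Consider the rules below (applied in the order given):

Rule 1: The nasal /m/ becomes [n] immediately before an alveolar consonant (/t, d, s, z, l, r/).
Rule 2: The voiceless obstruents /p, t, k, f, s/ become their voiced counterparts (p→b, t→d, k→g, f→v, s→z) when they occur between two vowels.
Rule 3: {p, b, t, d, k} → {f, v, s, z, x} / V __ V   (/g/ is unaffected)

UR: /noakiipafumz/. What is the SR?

Rule 1 (nasal place assimilation): /m/ precedes the alveolar consonant /z/, so it assimilates in place to [n]. /noakiipafumz/ → noakiipafunz.
Rule 2 (intervocalic voicing): /k/ is a voiceless obstruent between vowels /a/ and /i/, so it voices to [g]. /p/ is a voiceless obstruent between vowels /i/ and /a/, so it voices to [b]. /f/ is a voiceless obstruent between vowels /a/ and /u/, so it voices to [v]. /noakiipafunz/ → noagiibavunz.
Rule 3 (intervocalic spirantization): /b/ is a stop between vowels /i/ and /a/, so it spirantizes to the fricative [v]. /noagiibavunz/ → noagiivavunz.

noagiivavunz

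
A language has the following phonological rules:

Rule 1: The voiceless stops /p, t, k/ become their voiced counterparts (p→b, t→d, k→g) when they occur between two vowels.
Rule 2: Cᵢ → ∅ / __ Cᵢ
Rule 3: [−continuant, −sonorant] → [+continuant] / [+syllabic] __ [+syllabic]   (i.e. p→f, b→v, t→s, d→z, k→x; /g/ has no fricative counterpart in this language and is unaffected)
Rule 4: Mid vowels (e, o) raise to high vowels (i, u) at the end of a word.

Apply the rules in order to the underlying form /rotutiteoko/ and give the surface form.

Rule 1 (intervocalic voicing): /t/ is a voiceless stop between vowels /o/ and /u/, so it voices to [d]. /t/ is a voiceless stop between vowels /u/ and /i/, so it voices to [d]. /t/ is a voiceless stop between vowels /i/ and /e/, so it voices to [d]. /k/ is a voiceless stop between vowels /o/ and /o/, so it voices to [g]. /rotutiteoko/ → rodudideogo.
Rule 2 (degemination): no segment meets the environment; /rodudideogo/ is unchanged.
Rule 3 (intervocalic spirantization): /d/ is a stop between vowels /o/ and /u/, so it spirantizes to the fricative [z]. /d/ is a stop between vowels /u/ and /i/, so it spirantizes to the fricative [z]. /d/ is a stop between vowels /i/ and /e/, so it spirantizes to the fricative [z]. /rodudideogo/ → rozuzizeogo.
Rule 4 (final vowel raising): /o/ is a mid vowel in word-final position, so it raises to [u]. /rozuzizeogo/ → rozuzizeogu.

rozuzizeogu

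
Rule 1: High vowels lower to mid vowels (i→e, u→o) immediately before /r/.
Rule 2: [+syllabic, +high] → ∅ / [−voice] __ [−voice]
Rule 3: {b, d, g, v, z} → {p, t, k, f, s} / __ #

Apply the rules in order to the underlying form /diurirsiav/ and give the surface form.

diorersiaf

Rule 1 (pre-rhotic lowering): /u/ is a high vowel immediately before /r/, so it lowers to [o]. /i/ is a high vowel immediately before /r/, so it lowers to [e]. /diurirsiav/ → diorersiav.
Rule 2 (high vowel syncope): no segment meets the environment; /diorersiav/ is unchanged.
Rule 3 (final devoicing): /v/ is a voiced obstruent in word-final position, so it devoices to [f]. /diorersiav/ → diorersiaf.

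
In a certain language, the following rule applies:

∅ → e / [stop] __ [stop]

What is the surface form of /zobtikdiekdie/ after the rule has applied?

zobetikediekedie

/b/ and /t/ form a stop–stop cluster, so [e] is inserted between them.
/k/ and /d/ form a stop–stop cluster, so [e] is inserted between them.
/k/ and /d/ form a stop–stop cluster, so [e] is inserted between them.
Surface form: [zobetikediekedie].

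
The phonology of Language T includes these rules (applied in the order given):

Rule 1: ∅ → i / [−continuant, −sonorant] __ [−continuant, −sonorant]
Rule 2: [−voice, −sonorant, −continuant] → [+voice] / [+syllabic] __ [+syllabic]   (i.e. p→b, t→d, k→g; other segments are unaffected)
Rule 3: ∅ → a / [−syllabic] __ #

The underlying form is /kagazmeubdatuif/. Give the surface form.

Rule 1 (stop-cluster i-epenthesis): /b/ and /d/ form a stop–stop cluster, so [i] is inserted between them. /kagazmeubdatuif/ → kagazmeubidatuif.
Rule 2 (intervocalic voicing): /t/ is a voiceless stop between vowels /a/ and /u/, so it voices to [d]. /kagazmeubidatuif/ → kagazmeubidaduif.
Rule 3 (final a-epenthesis): the form ends in the consonant /f/, so [a] is inserted word-finally. /kagazmeubidaduif/ → kagazmeubidaduifa.

kagazmeubidaduifa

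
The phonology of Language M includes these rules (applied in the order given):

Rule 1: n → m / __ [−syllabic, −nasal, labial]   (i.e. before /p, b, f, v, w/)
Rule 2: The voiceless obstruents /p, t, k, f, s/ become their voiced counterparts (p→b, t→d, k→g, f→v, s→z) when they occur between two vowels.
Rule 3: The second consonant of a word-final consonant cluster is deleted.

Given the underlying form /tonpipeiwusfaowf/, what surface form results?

Rule 1 (nasal place assimilation): /n/ precedes the labial consonant /p/, so it assimilates in place to [m]. /tonpipeiwusfaowf/ → tompipeiwusfaowf.
Rule 2 (intervocalic voicing): /p/ is a voiceless obstruent between vowels /i/ and /e/, so it voices to [b]. /tompipeiwusfaowf/ → tompibeiwusfaowf.
Rule 3 (final cluster simplification): /f/ is the second consonant of a word-final cluster /wf/, so it deletes. /tompibeiwusfaowf/ → tompibeiwusfaow.

tompibeiwusfaow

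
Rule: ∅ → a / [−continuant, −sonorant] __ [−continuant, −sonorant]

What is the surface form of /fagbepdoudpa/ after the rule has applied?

/g/ and /b/ form a stop–stop cluster, so [a] is inserted between them.
/p/ and /d/ form a stop–stop cluster, so [a] is inserted between them.
/d/ and /p/ form a stop–stop cluster, so [a] is inserted between them.
Surface form: [fagabepadoudapa].

fagabepadoudapa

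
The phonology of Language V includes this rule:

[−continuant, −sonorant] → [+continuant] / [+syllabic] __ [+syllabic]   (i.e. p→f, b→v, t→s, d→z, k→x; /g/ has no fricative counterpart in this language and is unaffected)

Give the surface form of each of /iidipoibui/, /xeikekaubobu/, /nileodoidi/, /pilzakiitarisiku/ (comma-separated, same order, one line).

iizifoivui, xeixexauvovu, nileozoizi, pilzaxiisarisixu

/iidipoibui/: /d/ is a stop between vowels /i/ and /i/, so it spirantizes to the fricative [z]. /p/ is a stop between vowels /i/ and /o/, so it spirantizes to the fricative [f]. /b/ is a stop between vowels /i/ and /u/, so it spirantizes to the fricative [v]. → [iizifoivui].
/xeikekaubobu/: /k/ is a stop between vowels /i/ and /e/, so it spirantizes to the fricative [x]. /k/ is a stop between vowels /e/ and /a/, so it spirantizes to the fricative [x]. /b/ is a stop between vowels /u/ and /o/, so it spirantizes to the fricative [v]. /b/ is a stop between vowels /o/ and /u/, so it spirantizes to the fricative [v]. → [xeixexauvovu].
/nileodoidi/: /d/ is a stop between vowels /o/ and /o/, so it spirantizes to the fricative [z]. /d/ is a stop between vowels /i/ and /i/, so it spirantizes to the fricative [z]. → [nileozoizi].
/pilzakiitarisiku/: /k/ is a stop between vowels /a/ and /i/, so it spirantizes to the fricative [x]. /t/ is a stop between vowels /i/ and /a/, so it spirantizes to the fricative [s]. /k/ is a stop between vowels /i/ and /u/, so it spirantizes to the fricative [x]. → [pilzaxiisarisixu].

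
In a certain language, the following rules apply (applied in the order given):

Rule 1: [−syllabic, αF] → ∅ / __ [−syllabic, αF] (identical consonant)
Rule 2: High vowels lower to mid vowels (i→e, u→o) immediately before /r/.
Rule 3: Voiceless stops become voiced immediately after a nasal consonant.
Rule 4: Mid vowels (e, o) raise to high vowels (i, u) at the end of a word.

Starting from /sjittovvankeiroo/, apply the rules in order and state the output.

Rule 1 (degemination): /tt/ is a geminate; the first /t/ deletes. /vv/ is a geminate; the first /v/ deletes. /sjittovvankeiroo/ → sjitovankeiroo.
Rule 2 (pre-rhotic lowering): /i/ is a high vowel immediately before /r/, so it lowers to [e]. /sjitovankeiroo/ → sjitovankeeroo.
Rule 3 (post-nasal voicing): /k/ is a voiceless stop immediately after the nasal /n/, so it voices to [g]. /sjitovankeeroo/ → sjitovangeeroo.
Rule 4 (final vowel raising): /o/ is a mid vowel in word-final position, so it raises to [u]. /sjitovangeeroo/ → sjitovangeerou.

sjitovangeerou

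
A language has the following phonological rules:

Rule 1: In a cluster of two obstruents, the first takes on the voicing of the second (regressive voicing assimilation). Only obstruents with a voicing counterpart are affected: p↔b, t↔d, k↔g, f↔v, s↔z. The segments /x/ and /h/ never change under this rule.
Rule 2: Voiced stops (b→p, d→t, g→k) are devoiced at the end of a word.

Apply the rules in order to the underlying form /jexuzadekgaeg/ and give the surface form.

Rule 1 (regressive voicing assimilation): /k/ precedes the voiced obstruent /g/, so it voices to [g] by assimilation. /jexuzadekgaeg/ → jexuzadeggaeg.
Rule 2 (final devoicing): /g/ is a voiced stop in word-final position, so it devoices to [k]. /jexuzadeggaeg/ → jexuzadeggaek.

jexuzadeggaek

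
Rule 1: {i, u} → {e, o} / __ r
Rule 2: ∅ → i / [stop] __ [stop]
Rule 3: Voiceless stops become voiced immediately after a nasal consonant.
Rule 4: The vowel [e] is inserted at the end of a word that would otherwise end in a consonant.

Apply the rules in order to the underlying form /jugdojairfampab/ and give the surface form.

jugidojaerfambabe

Rule 1 (pre-rhotic lowering): /i/ is a high vowel immediately before /r/, so it lowers to [e]. /jugdojairfampab/ → jugdojaerfampab.
Rule 2 (stop-cluster i-epenthesis): /g/ and /d/ form a stop–stop cluster, so [i] is inserted between them. /jugdojaerfampab/ → jugidojaerfampab.
Rule 3 (post-nasal voicing): /p/ is a voiceless stop immediately after the nasal /m/, so it voices to [b]. /jugidojaerfampab/ → jugidojaerfambab.
Rule 4 (final e-epenthesis): the form ends in the consonant /b/, so [e] is inserted word-finally. /jugidojaerfambab/ → jugidojaerfambabe.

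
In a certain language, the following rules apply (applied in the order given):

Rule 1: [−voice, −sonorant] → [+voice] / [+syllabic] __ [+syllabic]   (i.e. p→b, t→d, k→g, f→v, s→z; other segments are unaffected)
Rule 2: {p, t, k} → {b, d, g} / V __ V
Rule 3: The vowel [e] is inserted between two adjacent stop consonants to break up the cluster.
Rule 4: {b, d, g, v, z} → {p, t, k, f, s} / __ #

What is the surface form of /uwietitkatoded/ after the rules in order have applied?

Rule 1 (intervocalic voicing): /t/ is a voiceless obstruent between vowels /e/ and /i/, so it voices to [d]. /t/ is a voiceless obstruent between vowels /a/ and /o/, so it voices to [d]. /uwietitkatoded/ → uwieditkadoded.
Rule 2 (intervocalic voicing): no segment meets the environment; /uwieditkadoded/ is unchanged.
Rule 3 (stop-cluster e-epenthesis): /t/ and /k/ form a stop–stop cluster, so [e] is inserted between them. /uwieditkadoded/ → uwieditekadoded.
Rule 4 (final devoicing): /d/ is a voiced obstruent in word-final position, so it devoices to [t]. /uwieditekadoded/ → uwieditekadodet.

uwieditekadodet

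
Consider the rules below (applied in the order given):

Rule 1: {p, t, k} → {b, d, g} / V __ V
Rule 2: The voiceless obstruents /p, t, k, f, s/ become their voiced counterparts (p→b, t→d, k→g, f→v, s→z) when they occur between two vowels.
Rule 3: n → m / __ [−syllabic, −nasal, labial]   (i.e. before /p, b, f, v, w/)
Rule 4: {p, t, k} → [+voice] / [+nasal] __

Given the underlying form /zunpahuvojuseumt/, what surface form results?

Rule 1 (intervocalic voicing): no segment meets the environment; /zunpahuvojuseumt/ is unchanged.
Rule 2 (intervocalic voicing): /s/ is a voiceless obstruent between vowels /u/ and /e/, so it voices to [z]. /zunpahuvojuseumt/ → zunpahuvojuzeumt.
Rule 3 (nasal place assimilation): /n/ precedes the labial consonant /p/, so it assimilates in place to [m]. /zunpahuvojuzeumt/ → zumpahuvojuzeumt.
Rule 4 (post-nasal voicing): /p/ is a voiceless stop immediately after the nasal /m/, so it voices to [b]. /t/ is a voiceless stop immediately after the nasal /m/, so it voices to [d]. /zumpahuvojuzeumt/ → zumbahuvojuzeumd.

zumbahuvojuzeumd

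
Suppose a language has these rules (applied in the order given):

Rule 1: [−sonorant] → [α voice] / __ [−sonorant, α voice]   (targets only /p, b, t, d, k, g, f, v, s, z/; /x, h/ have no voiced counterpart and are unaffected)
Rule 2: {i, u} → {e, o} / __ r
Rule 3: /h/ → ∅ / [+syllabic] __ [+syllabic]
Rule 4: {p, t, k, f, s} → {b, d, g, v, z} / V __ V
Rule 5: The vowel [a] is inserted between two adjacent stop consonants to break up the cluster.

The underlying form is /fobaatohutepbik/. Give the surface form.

fobaadoudebabik

Rule 1 (regressive voicing assimilation): /p/ precedes the voiced obstruent /b/, so it voices to [b] by assimilation. /fobaatohutepbik/ → fobaatohutebbik.
Rule 2 (pre-rhotic lowering): no segment meets the environment; /fobaatohutebbik/ is unchanged.
Rule 3 (intervocalic h-deletion): /h/ occurs between vowels /o/ and /u/, so it deletes. /fobaatohutebbik/ → fobaatoutebbik.
Rule 4 (intervocalic voicing): /t/ is a voiceless obstruent between vowels /a/ and /o/, so it voices to [d]. /t/ is a voiceless obstruent between vowels /u/ and /e/, so it voices to [d]. /fobaatoutebbik/ → fobaadoudebbik.
Rule 5 (stop-cluster a-epenthesis): /b/ and /b/ form a stop–stop cluster, so [a] is inserted between them. /fobaadoudebbik/ → fobaadoudebabik.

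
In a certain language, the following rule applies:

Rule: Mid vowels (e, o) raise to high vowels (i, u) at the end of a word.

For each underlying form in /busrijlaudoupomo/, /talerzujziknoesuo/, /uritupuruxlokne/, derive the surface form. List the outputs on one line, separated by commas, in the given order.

/busrijlaudoupomo/: /o/ is a mid vowel in word-final position, so it raises to [u]. → [busrijlaudoupomu].
/talerzujziknoesuo/: /o/ is a mid vowel in word-final position, so it raises to [u]. → [talerzujziknoesuu].
/uritupuruxlokne/: /e/ is a mid vowel in word-final position, so it raises to [i]. → [uritupuruxlokni].

busrijlaudoupomu, talerzujziknoesuu, uritupuruxlokni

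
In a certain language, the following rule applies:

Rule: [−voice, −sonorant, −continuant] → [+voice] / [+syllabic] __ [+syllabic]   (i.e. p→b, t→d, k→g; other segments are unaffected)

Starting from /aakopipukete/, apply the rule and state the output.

aagobibugede

/k/ is a voiceless stop between vowels /a/ and /o/, so it voices to [g].
/p/ is a voiceless stop between vowels /o/ and /i/, so it voices to [b].
/p/ is a voiceless stop between vowels /i/ and /u/, so it voices to [b].
/k/ is a voiceless stop between vowels /u/ and /e/, so it voices to [g].
/t/ is a voiceless stop between vowels /e/ and /e/, so it voices to [d].
Surface form: [aagobibugede].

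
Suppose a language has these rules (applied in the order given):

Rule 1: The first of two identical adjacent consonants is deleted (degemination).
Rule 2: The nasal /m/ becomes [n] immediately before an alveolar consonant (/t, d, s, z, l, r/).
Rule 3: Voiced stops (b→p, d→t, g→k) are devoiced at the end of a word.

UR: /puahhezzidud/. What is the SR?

Rule 1 (degemination): /hh/ is a geminate; the first /h/ deletes. /zz/ is a geminate; the first /z/ deletes. /puahhezzidud/ → puahezidud.
Rule 2 (nasal place assimilation): no segment meets the environment; /puahezidud/ is unchanged.
Rule 3 (final devoicing): /d/ is a voiced stop in word-final position, so it devoices to [t]. /puahezidud/ → puahezidut.

puahezidut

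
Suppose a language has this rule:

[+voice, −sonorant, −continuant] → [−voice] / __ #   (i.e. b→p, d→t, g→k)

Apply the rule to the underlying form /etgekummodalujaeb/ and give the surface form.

etgekummodalujaep

/b/ is a voiced stop in word-final position, so it devoices to [p].
The other instances of /g/, /d/ do not occur in the required environment and remain unchanged.
Surface form: [etgekummodalujaep].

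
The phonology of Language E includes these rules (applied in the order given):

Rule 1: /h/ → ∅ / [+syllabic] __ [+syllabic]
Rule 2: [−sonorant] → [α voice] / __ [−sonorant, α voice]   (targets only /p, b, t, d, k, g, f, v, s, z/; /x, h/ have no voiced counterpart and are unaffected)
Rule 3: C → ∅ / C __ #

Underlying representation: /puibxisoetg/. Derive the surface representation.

Rule 1 (intervocalic h-deletion): no segment meets the environment; /puibxisoetg/ is unchanged.
Rule 2 (regressive voicing assimilation): /b/ precedes the voiceless obstruent /x/, so it devoices to [p] by assimilation. /t/ precedes the voiced obstruent /g/, so it voices to [d] by assimilation. /puibxisoetg/ → puipxisoedg.
Rule 3 (final cluster simplification): /g/ is the second consonant of a word-final cluster /dg/, so it deletes. /puipxisoedg/ → puipxisoed.

puipxisoed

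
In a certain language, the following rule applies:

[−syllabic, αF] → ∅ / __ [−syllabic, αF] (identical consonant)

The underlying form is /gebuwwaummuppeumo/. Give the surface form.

/ww/ is a geminate; the first /w/ deletes.
/mm/ is a geminate; the first /m/ deletes.
/pp/ is a geminate; the first /p/ deletes.
Surface form: [gebuwaumupeumo].

gebuwaumupeumo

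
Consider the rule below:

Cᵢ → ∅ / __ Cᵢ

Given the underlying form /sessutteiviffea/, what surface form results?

/ss/ is a geminate; the first /s/ deletes.
/tt/ is a geminate; the first /t/ deletes.
/ff/ is a geminate; the first /f/ deletes.
The other instances of /s/, /t/, /v/, /f/ do not occur in the required environment and remain unchanged.
Surface form: [sesuteivifea].

sesuteivifea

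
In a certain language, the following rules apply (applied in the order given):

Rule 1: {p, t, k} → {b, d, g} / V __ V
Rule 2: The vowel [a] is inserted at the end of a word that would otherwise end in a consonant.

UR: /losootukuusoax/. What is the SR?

Rule 1 (intervocalic voicing): /t/ is a voiceless stop between vowels /o/ and /u/, so it voices to [d]. /k/ is a voiceless stop between vowels /u/ and /u/, so it voices to [g]. /losootukuusoax/ → losooduguusoax.
Rule 2 (final a-epenthesis): the form ends in the consonant /x/, so [a] is inserted word-finally. /losooduguusoax/ → losooduguusoaxa.

losooduguusoaxa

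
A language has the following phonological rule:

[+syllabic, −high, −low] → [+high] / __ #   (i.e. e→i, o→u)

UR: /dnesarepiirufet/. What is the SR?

dnesarepiirufet

No segment of /dnesarepiirufet/ meets the structural description of the rule, so the form surfaces unchanged.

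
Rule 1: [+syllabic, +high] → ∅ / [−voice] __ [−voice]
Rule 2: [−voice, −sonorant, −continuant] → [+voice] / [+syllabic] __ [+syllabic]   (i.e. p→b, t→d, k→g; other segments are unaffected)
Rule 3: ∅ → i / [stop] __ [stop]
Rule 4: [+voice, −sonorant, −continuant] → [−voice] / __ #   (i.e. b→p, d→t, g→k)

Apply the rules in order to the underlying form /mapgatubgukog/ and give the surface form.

mapigadubigugok

Rule 1 (high vowel syncope): no segment meets the environment; /mapgatubgukog/ is unchanged.
Rule 2 (intervocalic voicing): /t/ is a voiceless stop between vowels /a/ and /u/, so it voices to [d]. /k/ is a voiceless stop between vowels /u/ and /o/, so it voices to [g]. /mapgatubgukog/ → mapgadubgugog.
Rule 3 (stop-cluster i-epenthesis): /p/ and /g/ form a stop–stop cluster, so [i] is inserted between them. /b/ and /g/ form a stop–stop cluster, so [i] is inserted between them. /mapgadubgugog/ → mapigadubigugog.
Rule 4 (final devoicing): /g/ is a voiced stop in word-final position, so it devoices to [k]. /mapigadubigugog/ → mapigadubigugok.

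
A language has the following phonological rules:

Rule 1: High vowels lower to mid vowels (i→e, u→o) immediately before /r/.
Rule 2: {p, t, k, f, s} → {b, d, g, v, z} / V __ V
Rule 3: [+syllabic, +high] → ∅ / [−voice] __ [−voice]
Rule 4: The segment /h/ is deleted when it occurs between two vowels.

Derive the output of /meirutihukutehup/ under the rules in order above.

meerudiugudehp

Rule 1 (pre-rhotic lowering): /i/ is a high vowel immediately before /r/, so it lowers to [e]. /meirutihukutehup/ → meerutihukutehup.
Rule 2 (intervocalic voicing): /t/ is a voiceless obstruent between vowels /u/ and /i/, so it voices to [d]. /k/ is a voiceless obstruent between vowels /u/ and /u/, so it voices to [g]. /t/ is a voiceless obstruent between vowels /u/ and /e/, so it voices to [d]. /meerutihukutehup/ → meerudihugudehup.
Rule 3 (high vowel syncope): /u/ is a high vowel flanked by voiceless consonants /h/ and /p/, so it deletes. /meerudihugudehup/ → meerudihugudehp.
Rule 4 (intervocalic h-deletion): /h/ occurs between vowels /i/ and /u/, so it deletes. /meerudihugudehp/ → meerudiugudehp.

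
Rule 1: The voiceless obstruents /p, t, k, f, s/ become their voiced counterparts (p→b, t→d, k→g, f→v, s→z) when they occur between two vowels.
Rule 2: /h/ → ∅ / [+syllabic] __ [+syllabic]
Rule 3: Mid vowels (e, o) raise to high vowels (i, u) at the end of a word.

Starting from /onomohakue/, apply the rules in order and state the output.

Rule 1 (intervocalic voicing): /k/ is a voiceless obstruent between vowels /a/ and /u/, so it voices to [g]. /onomohakue/ → onomohague.
Rule 2 (intervocalic h-deletion): /h/ occurs between vowels /o/ and /a/, so it deletes. /onomohague/ → onomoague.
Rule 3 (final vowel raising): /e/ is a mid vowel in word-final position, so it raises to [i]. /onomoague/ → onomoagui.

onomoagui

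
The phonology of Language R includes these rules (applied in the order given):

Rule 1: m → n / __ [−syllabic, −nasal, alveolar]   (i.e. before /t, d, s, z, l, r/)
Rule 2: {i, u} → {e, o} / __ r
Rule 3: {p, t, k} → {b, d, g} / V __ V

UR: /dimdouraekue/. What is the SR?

Rule 1 (nasal place assimilation): /m/ precedes the alveolar consonant /d/, so it assimilates in place to [n]. /dimdouraekue/ → dindouraekue.
Rule 2 (pre-rhotic lowering): /u/ is a high vowel immediately before /r/, so it lowers to [o]. /dindouraekue/ → dindooraekue.
Rule 3 (intervocalic voicing): /k/ is a voiceless stop between vowels /e/ and /u/, so it voices to [g]. /dindooraekue/ → dindooraegue.

dindooraegue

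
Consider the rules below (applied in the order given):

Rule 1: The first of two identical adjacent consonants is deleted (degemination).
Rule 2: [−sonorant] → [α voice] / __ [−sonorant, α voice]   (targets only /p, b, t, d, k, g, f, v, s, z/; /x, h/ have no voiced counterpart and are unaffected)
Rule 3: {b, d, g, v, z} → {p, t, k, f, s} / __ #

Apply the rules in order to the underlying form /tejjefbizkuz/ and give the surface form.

Rule 1 (degemination): /jj/ is a geminate; the first /j/ deletes. /tejjefbizkuz/ → tejefbizkuz.
Rule 2 (regressive voicing assimilation): /f/ precedes the voiced obstruent /b/, so it voices to [v] by assimilation. /z/ precedes the voiceless obstruent /k/, so it devoices to [s] by assimilation. /tejefbizkuz/ → tejevbiskuz.
Rule 3 (final devoicing): /z/ is a voiced obstruent in word-final position, so it devoices to [s]. /tejevbiskuz/ → tejevbiskus.

tejevbiskus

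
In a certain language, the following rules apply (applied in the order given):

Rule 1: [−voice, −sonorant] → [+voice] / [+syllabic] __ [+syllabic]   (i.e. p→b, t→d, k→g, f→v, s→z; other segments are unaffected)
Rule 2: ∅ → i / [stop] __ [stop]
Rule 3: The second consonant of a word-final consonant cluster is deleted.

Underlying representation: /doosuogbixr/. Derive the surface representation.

doozuogibix

Rule 1 (intervocalic voicing): /s/ is a voiceless obstruent between vowels /o/ and /u/, so it voices to [z]. /doosuogbixr/ → doozuogbixr.
Rule 2 (stop-cluster i-epenthesis): /g/ and /b/ form a stop–stop cluster, so [i] is inserted between them. /doozuogbixr/ → doozuogibixr.
Rule 3 (final cluster simplification): /r/ is the second consonant of a word-final cluster /xr/, so it deletes. /doozuogibixr/ → doozuogibix.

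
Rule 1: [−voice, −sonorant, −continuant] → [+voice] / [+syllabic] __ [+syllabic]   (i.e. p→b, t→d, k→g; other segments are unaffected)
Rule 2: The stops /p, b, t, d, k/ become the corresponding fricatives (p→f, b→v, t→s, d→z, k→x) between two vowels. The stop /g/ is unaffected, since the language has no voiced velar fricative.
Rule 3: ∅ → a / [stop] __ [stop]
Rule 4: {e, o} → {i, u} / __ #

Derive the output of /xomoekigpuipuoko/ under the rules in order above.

xomoegigapuivuogu

Rule 1 (intervocalic voicing): /k/ is a voiceless stop between vowels /e/ and /i/, so it voices to [g]. /p/ is a voiceless stop between vowels /i/ and /u/, so it voices to [b]. /k/ is a voiceless stop between vowels /o/ and /o/, so it voices to [g]. /xomoekigpuipuoko/ → xomoegigpuibuogo.
Rule 2 (intervocalic spirantization): /b/ is a stop between vowels /i/ and /u/, so it spirantizes to the fricative [v]. /xomoegigpuibuogo/ → xomoegigpuivuogo.
Rule 3 (stop-cluster a-epenthesis): /g/ and /p/ form a stop–stop cluster, so [a] is inserted between them. /xomoegigpuivuogo/ → xomoegigapuivuogo.
Rule 4 (final vowel raising): /o/ is a mid vowel in word-final position, so it raises to [u]. /xomoegigapuivuogo/ → xomoegigapuivuogu.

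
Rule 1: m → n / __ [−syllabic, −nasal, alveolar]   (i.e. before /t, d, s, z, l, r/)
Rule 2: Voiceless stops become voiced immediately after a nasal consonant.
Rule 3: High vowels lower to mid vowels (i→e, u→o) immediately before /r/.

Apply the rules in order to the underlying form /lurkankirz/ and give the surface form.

lorkangerz

Rule 1 (nasal place assimilation): no segment meets the environment; /lurkankirz/ is unchanged.
Rule 2 (post-nasal voicing): /k/ is a voiceless stop immediately after the nasal /n/, so it voices to [g]. /lurkankirz/ → lurkangirz.
Rule 3 (pre-rhotic lowering): /u/ is a high vowel immediately before /r/, so it lowers to [o]. /i/ is a high vowel immediately before /r/, so it lowers to [e]. /lurkangirz/ → lorkangerz.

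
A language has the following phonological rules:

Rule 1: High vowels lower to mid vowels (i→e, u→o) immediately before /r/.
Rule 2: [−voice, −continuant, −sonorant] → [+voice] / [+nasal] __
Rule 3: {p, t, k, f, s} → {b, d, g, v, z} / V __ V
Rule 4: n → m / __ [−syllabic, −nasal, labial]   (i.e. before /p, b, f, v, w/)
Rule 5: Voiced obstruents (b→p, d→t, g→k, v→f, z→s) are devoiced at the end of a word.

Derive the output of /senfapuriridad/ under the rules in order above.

semfaboreridat

Rule 1 (pre-rhotic lowering): /u/ is a high vowel immediately before /r/, so it lowers to [o]. /i/ is a high vowel immediately before /r/, so it lowers to [e]. /senfapuriridad/ → senfaporeridad.
Rule 2 (post-nasal voicing): no segment meets the environment; /senfaporeridad/ is unchanged.
Rule 3 (intervocalic voicing): /p/ is a voiceless obstruent between vowels /a/ and /o/, so it voices to [b]. /senfaporeridad/ → senfaboreridad.
Rule 4 (nasal place assimilation): /n/ precedes the labial consonant /f/, so it assimilates in place to [m]. /senfaboreridad/ → semfaboreridad.
Rule 5 (final devoicing): /d/ is a voiced obstruent in word-final position, so it devoices to [t]. /semfaboreridad/ → semfaboreridat.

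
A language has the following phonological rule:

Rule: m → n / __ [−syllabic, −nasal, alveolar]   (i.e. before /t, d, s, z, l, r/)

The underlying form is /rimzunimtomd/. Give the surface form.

/m/ precedes the alveolar consonant /z/, so it assimilates in place to [n].
/m/ precedes the alveolar consonant /t/, so it assimilates in place to [n].
/m/ precedes the alveolar consonant /d/, so it assimilates in place to [n].
Surface form: [rinzunintond].

rinzunintond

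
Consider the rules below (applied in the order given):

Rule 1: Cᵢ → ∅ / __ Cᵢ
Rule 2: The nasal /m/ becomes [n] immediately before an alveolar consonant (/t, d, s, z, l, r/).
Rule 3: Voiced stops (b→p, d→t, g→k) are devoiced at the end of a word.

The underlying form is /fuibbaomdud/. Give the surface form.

fuibaondut

Rule 1 (degemination): /bb/ is a geminate; the first /b/ deletes. /fuibbaomdud/ → fuibaomdud.
Rule 2 (nasal place assimilation): /m/ precedes the alveolar consonant /d/, so it assimilates in place to [n]. /fuibaomdud/ → fuibaondud.
Rule 3 (final devoicing): /d/ is a voiced stop in word-final position, so it devoices to [t]. /fuibaondud/ → fuibaondut.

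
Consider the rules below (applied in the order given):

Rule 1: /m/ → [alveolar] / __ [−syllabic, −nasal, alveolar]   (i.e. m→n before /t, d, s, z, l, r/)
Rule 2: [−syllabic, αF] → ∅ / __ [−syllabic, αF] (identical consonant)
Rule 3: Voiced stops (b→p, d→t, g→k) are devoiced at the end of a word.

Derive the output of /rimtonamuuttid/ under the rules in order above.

Rule 1 (nasal place assimilation): /m/ precedes the alveolar consonant /t/, so it assimilates in place to [n]. /rimtonamuuttid/ → rintonamuuttid.
Rule 2 (degemination): /tt/ is a geminate; the first /t/ deletes. /rintonamuuttid/ → rintonamuutid.
Rule 3 (final devoicing): /d/ is a voiced stop in word-final position, so it devoices to [t]. /rintonamuutid/ → rintonamuutit.

rintonamuutit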